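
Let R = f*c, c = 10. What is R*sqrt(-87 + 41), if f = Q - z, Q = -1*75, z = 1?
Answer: -760*I*sqrt(46) ≈ -5154.6*I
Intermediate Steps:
Q = -75
f = -76 (f = -75 - 1*1 = -75 - 1 = -76)
R = -760 (R = -76*10 = -760)
R*sqrt(-87 + 41) = -760*sqrt(-87 + 41) = -760*I*sqrt(46)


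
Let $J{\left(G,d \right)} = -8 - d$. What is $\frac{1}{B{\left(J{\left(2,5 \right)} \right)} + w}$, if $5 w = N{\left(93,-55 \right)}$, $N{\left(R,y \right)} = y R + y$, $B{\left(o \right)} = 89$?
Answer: $- \frac{1}{945} \approx -0.0010582$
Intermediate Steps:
$N{\left(R,y \right)} = y + R y$ ($N{\left(R,y \right)} = R y + y = y + R y$)
$w = -1034$ ($w = \frac{\left(-55\right) \left(1 + 93\right)}{5} = \frac{\left(-55\right) 94}{5} = \frac{1}{5} \left(-5170\right) = -1034$)
$\frac{1}{B{\left(J{\left(2,5 \right)} \right)} + w} = \frac{1}{89 - 1034} = \frac{1}{-945} = - \frac{1}{945}$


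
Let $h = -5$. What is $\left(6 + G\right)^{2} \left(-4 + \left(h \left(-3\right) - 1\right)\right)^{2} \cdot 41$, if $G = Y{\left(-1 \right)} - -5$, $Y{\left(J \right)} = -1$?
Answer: $410000$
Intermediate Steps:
$G = 4$ ($G = -1 - -5 = -1 + 5 = 4$)
$\left(6 + G\right)^{2} \left(-4 + \left(h \left(-3\right) - 1\right)\right)^{2} \cdot 41 = \left(6 + 4\right)^{2} \left(-4 - -14\right)^{2} \cdot 41 = 10^{2} \left(-4 + \left(15 - 1\right)\right)^{2} \cdot 41 = 100 \left(-4 + 14\right)^{2} \cdot 41 = 100 \cdot 10^{2} \cdot 41 = 100 \cdot 100 \cdot 41 = 10000 \cdot 41 = 410000$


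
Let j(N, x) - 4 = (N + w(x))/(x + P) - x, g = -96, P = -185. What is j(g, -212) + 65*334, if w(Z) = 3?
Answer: 8704715/397 ≈ 21926.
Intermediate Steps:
j(N, x) = 4 - x + (3 + N)/(-185 + x) (j(N, x) = 4 + ((N + 3)/(x - 185) - x) = 4 + ((3 + N)/(-185 + x) - x) = 4 + (-x + (3 + N)/(-185 + x)) = 4 - x + (3 + N)/(-185 + x))
j(g, -212) + 65*334 = (-737 - 96 - 1*(-212)² + 189*(-212))/(-185 - 212) + 65*334 = (-737 - 96 - 1*44944 - 40068)/(-397) + 21710 = -(-737 - 96 - 44944 - 40068)/397 + 21710 = -1/397*(-85845) + 21710 = 85845/397 + 21710 = 8704715/397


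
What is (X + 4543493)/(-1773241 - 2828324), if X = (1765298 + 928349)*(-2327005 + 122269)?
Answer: 5938775968699/4601565 ≈ 1.2906e+6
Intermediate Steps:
X = -5938780512192 (X = 2693647*(-2204736) = -5938780512192)
(X + 4543493)/(-1773241 - 2828324) = (-5938780512192 + 4543493)/(-1773241 - 2828324) = -5938775968699/(-4601565) = -5938775968699*(-1/4601565) = 5938775968699/4601565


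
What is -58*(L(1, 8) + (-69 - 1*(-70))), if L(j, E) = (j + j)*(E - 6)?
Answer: -290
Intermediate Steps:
L(j, E) = 2*j*(-6 + E) (L(j, E) = (2*j)*(-6 + E) = 2*j*(-6 + E))
-58*(L(1, 8) + (-69 - 1*(-70))) = -58*(2*1*(-6 + 8) + (-69 - 1*(-70))) = -58*(2*1*2 + (-69 + 70)) = -58*(4 + 1) = -58*5 = -290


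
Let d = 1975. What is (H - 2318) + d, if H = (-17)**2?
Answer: -54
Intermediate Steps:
H = 289
(H - 2318) + d = (289 - 2318) + 1975 = -2029 + 1975 = -54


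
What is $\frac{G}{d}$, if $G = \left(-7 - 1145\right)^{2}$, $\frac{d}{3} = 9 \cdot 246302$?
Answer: $\frac{24576}{123151} \approx 0.19956$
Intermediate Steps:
$d = 6650154$ ($d = 3 \cdot 9 \cdot 246302 = 3 \cdot 2216718 = 6650154$)
$G = 1327104$ ($G = \left(-1152\right)^{2} = 1327104$)
$\frac{G}{d} = \frac{1327104}{6650154} = 1327104 \cdot \frac{1}{6650154} = \frac{24576}{123151}$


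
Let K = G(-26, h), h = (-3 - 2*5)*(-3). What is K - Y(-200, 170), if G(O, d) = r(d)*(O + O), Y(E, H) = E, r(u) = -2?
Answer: 304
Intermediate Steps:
h = 39 (h = (-3 - 10)*(-3) = -13*(-3) = 39)
G(O, d) = -4*O (G(O, d) = -2*(O + O) = -4*O)
K = 104 (K = -4*(-26) = 104)
K - Y(-200, 170) = 104 - 1*(-200) = 104 + 200 = 304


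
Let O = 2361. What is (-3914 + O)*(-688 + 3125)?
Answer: -3784661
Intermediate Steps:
(-3914 + O)*(-688 + 3125) = (-3914 + 2361)*(-688 + 3125) = -1553*2437 = -3784661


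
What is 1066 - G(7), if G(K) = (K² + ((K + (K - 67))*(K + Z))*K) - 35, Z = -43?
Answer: -12304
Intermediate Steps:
G(K) = -35 + K² + K*(-67 + 2*K)*(-43 + K) (G(K) = (K² + ((K + (K - 67))*(K - 43))*K) - 35 = (K² + ((K + (-67 + K))*(-43 + K))*K) - 35 = (K² + ((-67 + 2*K)*(-43 + K))*K) - 35 = (K² + K*(-67 + 2*K)*(-43 + K)) - 35 = -35 + K² + K*(-67 + 2*K)*(-43 + K))
1066 - G(7) = 1066 - (-35 - 152*7² + 2*7³ + 2881*7) = 1066 - (-35 - 152*49 + 2*343 + 20167) = 1066 - (-35 - 7448 + 686 + 20167) = 1066 - 1*13370 = 1066 - 13370 = -12304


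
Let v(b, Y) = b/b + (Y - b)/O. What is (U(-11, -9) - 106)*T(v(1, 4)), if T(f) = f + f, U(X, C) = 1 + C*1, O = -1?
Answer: 456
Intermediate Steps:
U(X, C) = 1 + C
v(b, Y) = 1 + b - Y (v(b, Y) = b/b + (Y - b)/(-1) = 1 + (Y - b)*(-1) = 1 + (b - Y) = 1 + b - Y)
T(f) = 2*f
(U(-11, -9) - 106)*T(v(1, 4)) = ((1 - 9) - 106)*(2*(1 + 1 - 1*4)) = (-8 - 106)*(2*(1 + 1 - 4)) = -228*(-2) = -114*(-4) = 456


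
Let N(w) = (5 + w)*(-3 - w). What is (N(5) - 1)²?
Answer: 6561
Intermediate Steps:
N(w) = (-3 - w)*(5 + w)
(N(5) - 1)² = ((-15 - 1*5² - 8*5) - 1)² = ((-15 - 1*25 - 40) - 1)² = ((-15 - 25 - 40) - 1)² = (-80 - 1)² = (-81)² = 6561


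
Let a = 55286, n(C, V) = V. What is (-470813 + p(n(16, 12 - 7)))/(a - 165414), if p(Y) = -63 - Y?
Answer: 470881/110128 ≈ 4.2758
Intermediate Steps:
(-470813 + p(n(16, 12 - 7)))/(a - 165414) = (-470813 + (-63 - (12 - 7)))/(55286 - 165414) = (-470813 + (-63 - 1*5))/(-110128) = (-470813 + (-63 - 5))*(-1/110128) = (-470813 - 68)*(-1/110128) = -470881*(-1/110128) = 470881/110128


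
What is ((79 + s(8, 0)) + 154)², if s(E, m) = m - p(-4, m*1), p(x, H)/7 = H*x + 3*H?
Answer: 54289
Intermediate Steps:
p(x, H) = 21*H + 7*H*x (p(x, H) = 7*(H*x + 3*H) = 7*(3*H + H*x) = 21*H + 7*H*x)
s(E, m) = 8*m (s(E, m) = m - 7*m*1*(3 - 4) = m - 7*m*(-1) = m - (-7)*m = m + 7*m = 8*m)
((79 + s(8, 0)) + 154)² = ((79 + 8*0) + 154)² = ((79 + 0) + 154)² = (79 + 154)² = 233² = 54289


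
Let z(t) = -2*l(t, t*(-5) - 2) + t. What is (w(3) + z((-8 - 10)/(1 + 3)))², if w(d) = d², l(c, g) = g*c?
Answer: 35721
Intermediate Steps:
l(c, g) = c*g
z(t) = t - 2*t*(-2 - 5*t) (z(t) = -2*t*(t*(-5) - 2) + t = -2*t*(-5*t - 2) + t = -2*t*(-2 - 5*t) + t = t - 2*t*(-2 - 5*t))
(w(3) + z((-8 - 10)/(1 + 3)))² = (3² + 5*((-8 - 10)/(1 + 3))*(1 + 2*((-8 - 10)/(1 + 3))))² = (9 + 5*(-18/4)*(1 + 2*(-18/4)))² = (9 + 5*(-18*¼)*(1 + 2*(-18*¼)))² = (9 + 5*(-9/2)*(1 + 2*(-9/2)))² = (9 + 5*(-9/2)*(1 - 9))² = (9 + 5*(-9/2)*(-8))² = (9 + 180)² = 189² = 35721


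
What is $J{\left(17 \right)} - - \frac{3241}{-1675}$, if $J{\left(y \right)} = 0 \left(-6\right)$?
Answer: $- \frac{3241}{1675} \approx -1.9349$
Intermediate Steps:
$J{\left(y \right)} = 0$
$J{\left(17 \right)} - - \frac{3241}{-1675} = 0 - - \frac{3241}{-1675} = 0 - \left(-3241\right) \left(- \frac{1}{1675}\right) = 0 - \frac{3241}{1675} = - \frac{3241}{1675}$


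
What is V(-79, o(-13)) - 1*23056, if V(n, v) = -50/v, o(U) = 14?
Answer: -161417/7 ≈ -23060.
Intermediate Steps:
V(-79, o(-13)) - 1*23056 = -50/14 - 1*23056 = -50*1/14 - 23056 = -25/7 - 23056 = -161417/7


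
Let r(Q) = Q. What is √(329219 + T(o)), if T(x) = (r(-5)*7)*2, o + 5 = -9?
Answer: √329149 ≈ 573.71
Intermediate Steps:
o = -14 (o = -5 - 9 = -14)
T(x) = -70 (T(x) = -5*7*2 = -35*2 = -70)
√(329219 + T(o)) = √(329219 - 70) = √329149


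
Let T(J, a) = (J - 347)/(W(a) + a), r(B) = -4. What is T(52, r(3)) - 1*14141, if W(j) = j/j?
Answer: -42128/3 ≈ -14043.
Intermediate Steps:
W(j) = 1
T(J, a) = (-347 + J)/(1 + a) (T(J, a) = (J - 347)/(1 + a) = (-347 + J)/(1 + a))
T(52, r(3)) - 1*14141 = (-347 + 52)/(1 - 4) - 1*14141 = -295/(-3) - 14141 = -⅓*(-295) - 14141 = 295/3 - 14141 = -42128/3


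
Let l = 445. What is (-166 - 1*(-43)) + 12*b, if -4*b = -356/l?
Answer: -603/5 ≈ -120.60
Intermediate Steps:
b = ⅕ (b = -(-89)/445 = -¼*(-⅘) = ⅕ ≈ 0.20000)
(-166 - 1*(-43)) + 12*b = (-166 - 1*(-43)) + 12*(⅕) = (-166 + 43) + 12/5 = -123 + 12/5 = -603/5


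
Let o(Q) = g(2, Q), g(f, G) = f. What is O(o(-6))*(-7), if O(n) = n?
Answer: -14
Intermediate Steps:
o(Q) = 2
O(o(-6))*(-7) = 2*(-7) = -14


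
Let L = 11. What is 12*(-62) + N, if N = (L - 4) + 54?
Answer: -683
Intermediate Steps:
N = 61 (N = (11 - 4) + 54 = 7 + 54 = 61)
12*(-62) + N = 12*(-62) + 61 = -744 + 61 = -683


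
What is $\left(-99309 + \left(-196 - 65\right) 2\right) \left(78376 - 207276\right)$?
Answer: $12868215900$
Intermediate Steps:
$\left(-99309 + \left(-196 - 65\right) 2\right) \left(78376 - 207276\right) = \left(-99309 - 522\right) \left(-128900\right) = \left(-99831\right) \left(-128900\right) = 12868215900$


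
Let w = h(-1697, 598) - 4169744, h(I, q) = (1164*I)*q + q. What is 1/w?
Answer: -1/1185403330 ≈ -8.4359e-10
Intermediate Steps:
h(I, q) = q + 1164*I*q (h(I, q) = 1164*I*q + q = q + 1164*I*q)
w = -1185403330 (w = 598*(1 + 1164*(-1697)) - 4169744 = 598*(1 - 1975308) - 4169744 = 598*(-1975307) - 4169744 = -1181233586 - 4169744 = -1185403330)
1/w = 1/(-1185403330) = -1/1185403330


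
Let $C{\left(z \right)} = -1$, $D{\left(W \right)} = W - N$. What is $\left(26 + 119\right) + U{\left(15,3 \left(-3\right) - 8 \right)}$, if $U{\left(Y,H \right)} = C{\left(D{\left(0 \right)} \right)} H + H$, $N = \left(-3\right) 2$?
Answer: $145$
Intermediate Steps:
$N = -6$
$D{\left(W \right)} = 6 + W$ ($D{\left(W \right)} = W - -6 = W + 6 = 6 + W$)
$U{\left(Y,H \right)} = 0$ ($U{\left(Y,H \right)} = - H + H = 0$)
$\left(26 + 119\right) + U{\left(15,3 \left(-3\right) - 8 \right)} = \left(26 + 119\right) + 0 = 145 + 0 = 145$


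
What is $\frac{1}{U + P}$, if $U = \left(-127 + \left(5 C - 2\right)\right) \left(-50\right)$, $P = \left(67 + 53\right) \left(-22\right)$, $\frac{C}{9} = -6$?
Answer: $\frac{1}{17310} \approx 5.777 \cdot 10^{-5}$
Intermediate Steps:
$C = -54$ ($C = 9 \left(-6\right) = -54$)
$P = -2640$ ($P = 120 \left(-22\right) = -2640$)
$U = 19950$ ($U = \left(-127 + \left(5 \left(-54\right) - 2\right)\right) \left(-50\right) = \left(-127 - 272\right) \left(-50\right) = \left(-399\right) \left(-50\right) = 19950$)
$\frac{1}{U + P} = \frac{1}{19950 - 2640} = \frac{1}{17310}$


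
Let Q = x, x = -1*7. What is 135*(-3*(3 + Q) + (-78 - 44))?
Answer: -14850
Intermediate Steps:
x = -7
Q = -7
135*(-3*(3 + Q) + (-78 - 44)) = 135*(-3*(3 - 7) + (-78 - 44)) = 135*(-3*(-4) - 122) = 135*(12 - 122) = 135*(-110) = -14850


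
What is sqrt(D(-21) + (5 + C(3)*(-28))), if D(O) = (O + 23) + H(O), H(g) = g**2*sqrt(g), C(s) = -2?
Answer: 3*sqrt(7 + 49*I*sqrt(21)) ≈ 32.287 + 31.296*I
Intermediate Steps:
H(g) = g**(5/2)
D(O) = 23 + O + O**(5/2) (D(O) = (O + 23) + O**(5/2) = (23 + O) + O**(5/2) = 23 + O + O**(5/2))
sqrt(D(-21) + (5 + C(3)*(-28))) = sqrt((23 - 21 + (-21)**(5/2)) + (5 - 2*(-28))) = sqrt((23 - 21 + 441*I*sqrt(21)) + (5 + 56)) = sqrt((2 + 441*I*sqrt(21)) + 61) = sqrt(63 + 441*I*sqrt(21))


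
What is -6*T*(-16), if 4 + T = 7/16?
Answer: -342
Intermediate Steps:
T = -57/16 (T = -4 + 7/16 = -57/16 ≈ -3.5625)
-6*T*(-16) = -6*(-57/16)*(-16) = (171/8)*(-16) = -342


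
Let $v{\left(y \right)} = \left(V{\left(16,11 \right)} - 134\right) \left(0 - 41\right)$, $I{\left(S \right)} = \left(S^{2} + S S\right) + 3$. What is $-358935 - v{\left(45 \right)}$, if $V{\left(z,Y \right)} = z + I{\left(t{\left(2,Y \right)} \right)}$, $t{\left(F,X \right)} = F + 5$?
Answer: $-359632$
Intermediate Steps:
$t{\left(F,X \right)} = 5 + F$
$I{\left(S \right)} = 3 + 2 S^{2}$ ($I{\left(S \right)} = \left(S^{2} + S^{2}\right) + 3 = 2 S^{2} + 3 = 3 + 2 S^{2}$)
$V{\left(z,Y \right)} = 101 + z$ ($V{\left(z,Y \right)} = z + \left(3 + 2 \left(5 + 2\right)^{2}\right) = z + \left(3 + 2 \cdot 7^{2}\right) = z + \left(3 + 2 \cdot 49\right) = z + \left(3 + 98\right) = z + 101 = 101 + z$)
$v{\left(y \right)} = 697$ ($v{\left(y \right)} = \left(\left(101 + 16\right) - 134\right) \left(0 - 41\right) = \left(117 - 134\right) \left(-41\right) = \left(-17\right) \left(-41\right) = 697$)
$-358935 - v{\left(45 \right)} = -358935 - 697 = -359632$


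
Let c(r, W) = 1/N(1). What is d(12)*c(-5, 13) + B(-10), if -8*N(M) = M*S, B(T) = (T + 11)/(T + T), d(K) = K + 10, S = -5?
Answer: 703/20 ≈ 35.150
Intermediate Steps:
d(K) = 10 + K
B(T) = (11 + T)/(2*T) (B(T) = (11 + T)/((2*T)) = (11 + T)*(1/(2*T)) = (11 + T)/(2*T))
N(M) = 5*M/8 (N(M) = -M*(-5)/8 = -(-5)*M/8 = 5*M/8)
c(r, W) = 8/5 (c(r, W) = 1/((5/8)*1) = 1/(5/8) = 8/5)
d(12)*c(-5, 13) + B(-10) = (10 + 12)*(8/5) + (½)*(11 - 10)/(-10) = 22*(8/5) + (½)*(-⅒)*1 = 176/5 - 1/20 = 703/20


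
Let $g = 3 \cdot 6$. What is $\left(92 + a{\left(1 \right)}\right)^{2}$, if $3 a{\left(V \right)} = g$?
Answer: $9604$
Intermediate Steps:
$g = 18$
$a{\left(V \right)} = 6$ ($a{\left(V \right)} = \frac{1}{3} \cdot 18 = 6$)
$\left(92 + a{\left(1 \right)}\right)^{2} = \left(92 + 6\right)^{2} = 98^{2} = 9604$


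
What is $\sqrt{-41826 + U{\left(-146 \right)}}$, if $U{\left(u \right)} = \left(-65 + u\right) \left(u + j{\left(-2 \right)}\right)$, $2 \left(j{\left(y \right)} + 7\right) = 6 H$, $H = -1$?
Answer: $9 i \sqrt{110} \approx 94.393 i$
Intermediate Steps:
$j{\left(y \right)} = -10$ ($j{\left(y \right)} = -7 + \frac{6 \left(-1\right)}{2} = -7 + \frac{1}{2} \left(-6\right) = -7 - 3 = -10$)
$U{\left(u \right)} = \left(-65 + u\right) \left(-10 + u\right)$ ($U{\left(u \right)} = \left(-65 + u\right) \left(u - 10\right) = \left(-65 + u\right) \left(-10 + u\right)$)
$\sqrt{-41826 + U{\left(-146 \right)}} = \sqrt{-41826 + \left(650 + \left(-146\right)^{2} - -10950\right)} = \sqrt{-41826 + \left(650 + 21316 + 10950\right)} = \sqrt{-41826 + 32916} = \sqrt{-8910} = 9 i \sqrt{110}$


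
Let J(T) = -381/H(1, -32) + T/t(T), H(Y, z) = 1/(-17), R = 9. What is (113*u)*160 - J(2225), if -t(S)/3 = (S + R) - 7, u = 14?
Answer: 1647824108/6681 ≈ 2.4664e+5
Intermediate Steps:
t(S) = -6 - 3*S (t(S) = -3*((S + 9) - 7) = -3*((9 + S) - 7) = -3*(2 + S) = -6 - 3*S)
H(Y, z) = -1/17
J(T) = 6477 + T/(-6 - 3*T) (J(T) = -381/(-1/17) + T/(-6 - 3*T) = -381*(-17) + T/(-6 - 3*T) = 6477 + T/(-6 - 3*T))
(113*u)*160 - J(2225) = (113*14)*160 - 2*(19431 + 9715*2225)/(3*(2 + 2225)) = 1582*160 - 2*(19431 + 21615875)/(3*2227) = 253120 - 2*21635306/(3*2227) = 253120 - 1*43270612/6681 = 253120 - 43270612/6681 = 1647824108/6681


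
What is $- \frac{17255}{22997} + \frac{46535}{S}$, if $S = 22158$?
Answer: $\frac{23718245}{17571294} \approx 1.3498$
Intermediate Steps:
$- \frac{17255}{22997} + \frac{46535}{S} = - \frac{17255}{22997} + \frac{46535}{22158} = \left(-17255\right) \frac{1}{22997} + 46535 \cdot \frac{1}{22158} = - \frac{595}{793} + \frac{46535}{22158} = \frac{23718245}{17571294}$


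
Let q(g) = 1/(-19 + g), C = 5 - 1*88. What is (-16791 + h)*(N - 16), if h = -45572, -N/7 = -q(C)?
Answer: 102212957/102 ≈ 1.0021e+6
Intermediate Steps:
C = -83 (C = 5 - 88 = -83)
N = -7/102 (N = -(-7)/(-19 - 83) = -(-7)/(-102) = -(-7)*(-1)/102 = -7*1/102 = -7/102 ≈ -0.068627)
(-16791 + h)*(N - 16) = (-16791 - 45572)*(-7/102 - 16) = -62363*(-1639/102) = 102212957/102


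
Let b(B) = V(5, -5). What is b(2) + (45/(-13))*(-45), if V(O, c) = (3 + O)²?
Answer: 2857/13 ≈ 219.77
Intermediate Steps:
b(B) = 64 (b(B) = (3 + 5)² = 8² = 64)
b(2) + (45/(-13))*(-45) = 64 + (45/(-13))*(-45) = 64 + (45*(-1/13))*(-45) = 64 - 45/13*(-45) = 64 + 2025/13 = 2857/13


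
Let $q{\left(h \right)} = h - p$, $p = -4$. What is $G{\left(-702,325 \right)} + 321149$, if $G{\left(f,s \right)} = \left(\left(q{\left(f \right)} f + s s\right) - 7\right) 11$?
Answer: $6872903$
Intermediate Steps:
$q{\left(h \right)} = 4 + h$ ($q{\left(h \right)} = h - -4 = h + 4 = 4 + h$)
$G{\left(f,s \right)} = -77 + 11 s^{2} + 11 f \left(4 + f\right)$ ($G{\left(f,s \right)} = \left(\left(\left(4 + f\right) f + s s\right) - 7\right) 11 = \left(\left(f \left(4 + f\right) + s^{2}\right) - 7\right) 11 = \left(\left(s^{2} + f \left(4 + f\right)\right) - 7\right) 11 = \left(-7 + s^{2} + f \left(4 + f\right)\right) 11 = -77 + 11 s^{2} + 11 f \left(4 + f\right)$)
$G{\left(-702,325 \right)} + 321149 = \left(-77 + 11 \cdot 325^{2} + 11 \left(-702\right) \left(4 - 702\right)\right) + 321149 = \left(-77 + 11 \cdot 105625 + 11 \left(-702\right) \left(-698\right)\right) + 321149 = \left(-77 + 1161875 + 5389956\right) + 321149 = 6551754 + 321149 = 6872903$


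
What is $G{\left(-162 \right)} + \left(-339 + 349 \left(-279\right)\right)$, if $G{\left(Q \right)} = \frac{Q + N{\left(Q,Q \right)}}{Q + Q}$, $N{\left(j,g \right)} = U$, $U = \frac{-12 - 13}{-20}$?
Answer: $- \frac{126631517}{1296} \approx -97710.0$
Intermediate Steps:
$U = \frac{5}{4}$ ($U = \left(-25\right) \left(- \frac{1}{20}\right) = \frac{5}{4} \approx 1.25$)
$N{\left(j,g \right)} = \frac{5}{4}$
$G{\left(Q \right)} = \frac{\frac{5}{4} + Q}{2 Q}$ ($G{\left(Q \right)} = \frac{Q + \frac{5}{4}}{Q + Q} = \frac{\frac{5}{4} + Q}{2 Q}$)
$G{\left(-162 \right)} + \left(-339 + 349 \left(-279\right)\right) = \frac{5 + 4 \left(-162\right)}{8 \left(-162\right)} + \left(-339 + 349 \left(-279\right)\right) = \frac{1}{8} \left(- \frac{1}{162}\right) \left(5 - 648\right) - 97710 = \frac{1}{8} \left(- \frac{1}{162}\right) \left(-643\right) - 97710 = \frac{643}{1296} - 97710 = - \frac{126631517}{1296}$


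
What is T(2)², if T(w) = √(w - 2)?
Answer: 0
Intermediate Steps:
T(w) = √(-2 + w)
T(2)² = (√(-2 + 2))² = (√0)² = 0² = 0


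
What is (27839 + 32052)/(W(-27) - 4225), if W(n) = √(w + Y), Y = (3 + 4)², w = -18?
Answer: -253039475/17850594 - 59891*√31/17850594 ≈ -14.194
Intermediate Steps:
Y = 49 (Y = 7² = 49)
W(n) = √31 (W(n) = √(-18 + 49) = √31)
(27839 + 32052)/(W(-27) - 4225) = (27839 + 32052)/(√31 - 4225) = 59891/(-4225 + √31)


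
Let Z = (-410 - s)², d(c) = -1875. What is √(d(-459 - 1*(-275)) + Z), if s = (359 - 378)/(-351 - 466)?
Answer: √307385286/43 ≈ 407.73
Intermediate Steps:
s = 1/43 (s = -19/(-817) = -19*(-1/817) = 1/43 ≈ 0.023256)
Z = 310852161/1849 (Z = (-410 - 1*1/43)² = (-410 - 1/43)² = (-17631/43)² = 310852161/1849 ≈ 1.6812e+5)
√(d(-459 - 1*(-275)) + Z) = √(-1875 + 310852161/1849) = √(307385286/1849) = √307385286/43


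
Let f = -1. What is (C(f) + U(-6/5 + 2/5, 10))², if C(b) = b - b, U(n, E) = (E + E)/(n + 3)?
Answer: 10000/121 ≈ 82.645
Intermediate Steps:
U(n, E) = 2*E/(3 + n) (U(n, E) = (2*E)/(3 + n) = 2*E/(3 + n))
C(b) = 0
(C(f) + U(-6/5 + 2/5, 10))² = (0 + 2*10/(3 + (-6/5 + 2/5)))² = (0 + 2*10/(3 + (-6*⅕ + 2*(⅕))))² = (0 + 2*10/(3 + (-6/5 + ⅖)))² = (0 + 2*10/(3 - ⅘))² = (0 + 2*10/(11/5))² = (0 + 2*10*(5/11))² = (0 + 100/11)² = (100/11)² = 10000/121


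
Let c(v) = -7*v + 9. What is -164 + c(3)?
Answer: -176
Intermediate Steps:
c(v) = 9 - 7*v
-164 + c(3) = -164 + (9 - 7*3) = -164 + (9 - 21) = -164 - 12 = -176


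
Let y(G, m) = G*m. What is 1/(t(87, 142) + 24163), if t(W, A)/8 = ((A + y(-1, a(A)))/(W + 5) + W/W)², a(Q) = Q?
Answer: 1/24171 ≈ 4.1372e-5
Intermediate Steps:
t(W, A) = 8 (t(W, A) = 8*((A - A)/(W + 5) + W/W)² = 8*(0/(5 + W) + 1)² = 8*(0 + 1)² = 8*1² = 8*1 = 8)
1/(t(87, 142) + 24163) = 1/(8 + 24163) = 1/24171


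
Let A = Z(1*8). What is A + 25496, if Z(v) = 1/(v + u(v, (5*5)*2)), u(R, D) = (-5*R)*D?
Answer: 50788031/1992 ≈ 25496.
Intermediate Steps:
u(R, D) = -5*D*R
Z(v) = -1/(249*v) (Z(v) = 1/(v - 5*(5*5)*2*v) = 1/(v - 5*25*2*v) = 1/(v - 5*50*v) = 1/(v - 250*v) = 1/(-249*v) = -1/(249*v))
A = -1/1992 (A = -1/(249*(1*8)) = -1/249/8 = -1/249*1/8 = -1/1992 ≈ -0.00050201)
A + 25496 = -1/1992 + 25496 = 50788031/1992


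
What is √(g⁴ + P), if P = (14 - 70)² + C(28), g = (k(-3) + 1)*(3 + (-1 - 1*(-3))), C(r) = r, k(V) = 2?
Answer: 19*√149 ≈ 231.92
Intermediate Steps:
g = 15 (g = (2 + 1)*(3 + (-1 - 1*(-3))) = 3*(3 + (-1 + 3)) = 3*(3 + 2) = 3*5 = 15)
P = 3164 (P = (14 - 70)² + 28 = (-56)² + 28 = 3136 + 28 = 3164)
√(g⁴ + P) = √(15⁴ + 3164) = √(50625 + 3164) = √53789 = 19*√149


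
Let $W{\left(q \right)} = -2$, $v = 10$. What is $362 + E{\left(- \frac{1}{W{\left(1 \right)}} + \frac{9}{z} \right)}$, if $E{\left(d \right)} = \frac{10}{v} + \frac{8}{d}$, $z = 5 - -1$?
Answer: $367$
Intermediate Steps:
$z = 6$ ($z = 5 + 1 = 6$)
$E{\left(d \right)} = 1 + \frac{8}{d}$ ($E{\left(d \right)} = \frac{10}{10} + \frac{8}{d} = 10 \cdot \frac{1}{10} + \frac{8}{d} = 1 + \frac{8}{d}$)
$362 + E{\left(- \frac{1}{W{\left(1 \right)}} + \frac{9}{z} \right)} = 362 + \frac{8 + \left(- \frac{1}{-2} + \frac{9}{6}\right)}{- \frac{1}{-2} + \frac{9}{6}} = 362 + \frac{8 + \left(\left(-1\right) \left(- \frac{1}{2}\right) + 9 \cdot \frac{1}{6}\right)}{\left(-1\right) \left(- \frac{1}{2}\right) + 9 \cdot \frac{1}{6}} = 362 + \frac{8 + \left(\frac{1}{2} + \frac{3}{2}\right)}{\frac{1}{2} + \frac{3}{2}} = 362 + \frac{8 + 2}{2} = 362 + \frac{1}{2} \cdot 10 = 362 + 5 = 367$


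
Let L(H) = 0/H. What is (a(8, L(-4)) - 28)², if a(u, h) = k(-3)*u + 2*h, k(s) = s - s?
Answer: 784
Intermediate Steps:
L(H) = 0
k(s) = 0
a(u, h) = 2*h (a(u, h) = 0*u + 2*h = 0 + 2*h = 2*h)
(a(8, L(-4)) - 28)² = (2*0 - 28)² = (0 - 28)² = (-28)² = 784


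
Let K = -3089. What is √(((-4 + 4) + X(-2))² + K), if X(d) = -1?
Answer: 4*I*√193 ≈ 55.57*I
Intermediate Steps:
√(((-4 + 4) + X(-2))² + K) = √(((-4 + 4) - 1)² - 3089) = √((0 - 1)² - 3089) = √((-1)² - 3089) = √(1 - 3089) = √(-3088) = 4*I*√193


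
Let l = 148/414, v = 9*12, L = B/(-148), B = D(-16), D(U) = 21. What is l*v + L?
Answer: 130941/3404 ≈ 38.467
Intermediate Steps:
B = 21
L = -21/148 (L = 21/(-148) = 21*(-1/148) = -21/148 ≈ -0.14189)
v = 108
l = 74/207 (l = 148*(1/414) = 74/207 ≈ 0.35749)
l*v + L = (74/207)*108 - 21/148 = 888/23 - 21/148 = 130941/3404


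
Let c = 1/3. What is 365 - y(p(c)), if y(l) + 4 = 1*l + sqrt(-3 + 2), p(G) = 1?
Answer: 368 - I ≈ 368.0 - 1.0*I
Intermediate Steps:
c = 1/3 ≈ 0.33333
y(l) = -4 + I + l (y(l) = -4 + (1*l + sqrt(-3 + 2)) = -4 + (l + sqrt(-1)) = -4 + (l + I) = -4 + (I + l) = -4 + I + l)
365 - y(p(c)) = 365 - (-4 + I + 1) = 365 - (-3 + I) = 365 + (3 - I) = 368 - I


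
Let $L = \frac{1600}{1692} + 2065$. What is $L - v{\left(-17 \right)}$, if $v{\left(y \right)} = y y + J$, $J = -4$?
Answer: $\frac{753340}{423} \approx 1780.9$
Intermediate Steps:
$v{\left(y \right)} = -4 + y^{2}$ ($v{\left(y \right)} = y y - 4 = y^{2} - 4 = -4 + y^{2}$)
$L = \frac{873895}{423}$ ($L = 1600 \cdot \frac{1}{1692} + 2065 = \frac{400}{423} + 2065 = \frac{873895}{423} \approx 2065.9$)
$L - v{\left(-17 \right)} = \frac{873895}{423} - \left(-4 + \left(-17\right)^{2}\right) = \frac{873895}{423} - \left(-4 + 289\right) = \frac{873895}{423} - 285 = \frac{753340}{423}$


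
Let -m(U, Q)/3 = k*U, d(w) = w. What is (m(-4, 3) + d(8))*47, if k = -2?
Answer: -752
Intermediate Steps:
m(U, Q) = 6*U (m(U, Q) = -(-6)*U = 6*U)
(m(-4, 3) + d(8))*47 = (6*(-4) + 8)*47 = (-24 + 8)*47 = -16*47 = -752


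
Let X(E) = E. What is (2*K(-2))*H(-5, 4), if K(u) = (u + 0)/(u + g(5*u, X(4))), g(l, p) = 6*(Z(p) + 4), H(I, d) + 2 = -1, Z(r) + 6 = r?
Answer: 6/5 ≈ 1.2000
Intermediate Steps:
Z(r) = -6 + r
H(I, d) = -3 (H(I, d) = -2 - 1 = -3)
g(l, p) = -12 + 6*p (g(l, p) = 6*((-6 + p) + 4) = 6*(-2 + p) = -12 + 6*p)
K(u) = u/(12 + u) (K(u) = (u + 0)/(u + (-12 + 6*4)) = u/(u + (-12 + 24)) = u/(u + 12) = u/(12 + u))
(2*K(-2))*H(-5, 4) = (2*(-2/(12 - 2)))*(-3) = (2*(-2/10))*(-3) = (2*(-2*⅒))*(-3) = (2*(-⅕))*(-3) = -⅖*(-3) = 6/5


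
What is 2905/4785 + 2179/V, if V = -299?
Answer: -1911584/286143 ≈ -6.6805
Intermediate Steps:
2905/4785 + 2179/V = 2905/4785 + 2179/(-299) = 2905*(1/4785) + 2179*(-1/299) = 581/957 - 2179/299 = -1911584/286143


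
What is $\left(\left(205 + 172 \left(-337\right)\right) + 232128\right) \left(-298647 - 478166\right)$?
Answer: $-135452105997$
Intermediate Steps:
$\left(\left(205 + 172 \left(-337\right)\right) + 232128\right) \left(-298647 - 478166\right) = \left(\left(205 - 57964\right) + 232128\right) \left(-776813\right) = \left(-57759 + 232128\right) \left(-776813\right) = 174369 \left(-776813\right) = -135452105997$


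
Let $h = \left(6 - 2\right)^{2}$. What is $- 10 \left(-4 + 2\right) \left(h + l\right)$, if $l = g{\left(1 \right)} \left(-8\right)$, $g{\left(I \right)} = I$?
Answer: $160$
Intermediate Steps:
$h = 16$ ($h = 4^{2} = 16$)
$l = -8$ ($l = 1 \left(-8\right) = -8$)
$- 10 \left(-4 + 2\right) \left(h + l\right) = - 10 \left(-4 + 2\right) \left(16 - 8\right) = \left(-10\right) \left(-2\right) 8 = 20 \cdot 8 = 160$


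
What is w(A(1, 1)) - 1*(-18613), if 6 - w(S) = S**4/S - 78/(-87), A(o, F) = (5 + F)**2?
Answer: -813099/29 ≈ -28038.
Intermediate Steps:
w(S) = 148/29 - S**3 (w(S) = 6 - (S**4/S - 78/(-87)) = 6 - (S**3 - 78*(-1/87)) = 6 - (S**3 + 26/29) = 6 - (26/29 + S**3) = 6 + (-26/29 - S**3) = 148/29 - S**3)
w(A(1, 1)) - 1*(-18613) = (148/29 - ((5 + 1)**2)**3) - 1*(-18613) = (148/29 - (6**2)**3) + 18613 = (148/29 - 1*36**3) + 18613 = (148/29 - 1*46656) + 18613 = (148/29 - 46656) + 18613 = -1352876/29 + 18613 = -813099/29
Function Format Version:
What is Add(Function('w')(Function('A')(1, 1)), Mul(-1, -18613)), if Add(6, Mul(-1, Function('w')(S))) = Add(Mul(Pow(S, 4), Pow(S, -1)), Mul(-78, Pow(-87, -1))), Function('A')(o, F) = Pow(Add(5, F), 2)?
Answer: Rational(-813099, 29) ≈ -28038.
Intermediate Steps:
Function('w')(S) = Add(Rational(148, 29), Mul(-1, Pow(S, 3))) (Function('w')(S) = Add(6, Mul(-1, Add(Mul(Pow(S, 4), Pow(S, -1)), Mul(-78, Pow(-87, -1))))) = Add(6, Mul(-1, Add(Pow(S, 3), Mul(-78, Rational(-1, 87))))) = Add(6, Mul(-1, Add(Pow(S, 3), Rational(26, 29)))) = Add(6, Mul(-1, Add(Rational(26, 29), Pow(S, 3)))) = Add(6, Add(Rational(-26, 29), Mul(-1, Pow(S, 3)))) = Add(Rational(148, 29), Mul(-1, Pow(S, 3))))
Add(Function('w')(Function('A')(1, 1)), Mul(-1, -18613)) = Add(Add(Rational(148, 29), Mul(-1, Pow(Pow(Add(5, 1), 2), 3))), Mul(-1, -18613)) = Add(Add(Rational(148, 29), Mul(-1, Pow(Pow(6, 2), 3))), 18613) = Add(Add(Rational(148, 29), Mul(-1, Pow(36, 3))), 18613) = Add(Add(Rational(148, 29), Mul(-1, 46656)), 18613) = Add(Add(Rational(148, 29), -46656), 18613) = Add(Rational(-1352876, 29), 18613) = Rational(-813099, 29)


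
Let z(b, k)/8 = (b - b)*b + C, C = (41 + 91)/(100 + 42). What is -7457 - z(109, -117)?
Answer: -529975/71 ≈ -7464.4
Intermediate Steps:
C = 66/71 (C = 132/142 = 132*(1/142) = 66/71 ≈ 0.92958)
z(b, k) = 528/71 (z(b, k) = 8*((b - b)*b + 66/71) = 8*(0*b + 66/71) = 8*(0 + 66/71) = 8*(66/71) = 528/71)
-7457 - z(109, -117) = -7457 - 1*528/71 = -7457 - 528/71 = -529975/71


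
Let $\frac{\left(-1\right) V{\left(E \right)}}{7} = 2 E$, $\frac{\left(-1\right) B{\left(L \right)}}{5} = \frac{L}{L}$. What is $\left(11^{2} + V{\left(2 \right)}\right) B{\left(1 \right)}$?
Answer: $-465$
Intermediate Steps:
$B{\left(L \right)} = -5$ ($B{\left(L \right)} = - 5 \frac{L}{L} = \left(-5\right) 1 = -5$)
$V{\left(E \right)} = - 14 E$ ($V{\left(E \right)} = - 7 \cdot 2 E = - 14 E$)
$\left(11^{2} + V{\left(2 \right)}\right) B{\left(1 \right)} = \left(11^{2} - 28\right) \left(-5\right) = \left(121 - 28\right) \left(-5\right) = 93 \left(-5\right) = -465$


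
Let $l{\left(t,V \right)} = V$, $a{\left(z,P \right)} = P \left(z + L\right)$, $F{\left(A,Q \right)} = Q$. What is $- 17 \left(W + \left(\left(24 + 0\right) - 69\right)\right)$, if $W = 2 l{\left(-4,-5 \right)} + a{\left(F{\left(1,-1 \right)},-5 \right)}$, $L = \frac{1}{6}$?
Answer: $\frac{5185}{6} \approx 864.17$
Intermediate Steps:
$L = \frac{1}{6} \approx 0.16667$
$a{\left(z,P \right)} = P \left(\frac{1}{6} + z\right)$ ($a{\left(z,P \right)} = P \left(z + \frac{1}{6}\right) = P \left(\frac{1}{6} + z\right)$)
$W = - \frac{35}{6}$ ($W = 2 \left(-5\right) - 5 \left(\frac{1}{6} - 1\right) = -10 - - \frac{25}{6} = -10 + \frac{25}{6} = - \frac{35}{6} \approx -5.8333$)
$- 17 \left(W + \left(\left(24 + 0\right) - 69\right)\right) = - 17 \left(- \frac{35}{6} + \left(\left(24 + 0\right) - 69\right)\right) = - 17 \left(- \frac{35}{6} + \left(24 - 69\right)\right) = - 17 \left(- \frac{35}{6} - 45\right) = \left(-17\right) \left(- \frac{305}{6}\right) = \frac{5185}{6}$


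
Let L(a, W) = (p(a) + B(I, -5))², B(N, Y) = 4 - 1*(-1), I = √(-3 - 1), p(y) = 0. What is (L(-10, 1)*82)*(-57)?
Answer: -116850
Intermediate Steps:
I = 2*I (I = √(-4) = 2*I ≈ 2.0*I)
B(N, Y) = 5 (B(N, Y) = 4 + 1 = 5)
L(a, W) = 25 (L(a, W) = (0 + 5)² = 5² = 25)
(L(-10, 1)*82)*(-57) = (25*82)*(-57) = 2050*(-57) = -116850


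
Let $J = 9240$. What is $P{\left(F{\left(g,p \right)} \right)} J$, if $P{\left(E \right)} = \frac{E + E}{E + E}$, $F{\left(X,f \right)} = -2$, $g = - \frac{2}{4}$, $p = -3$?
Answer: $9240$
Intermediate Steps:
$g = - \frac{1}{2}$ ($g = \left(-2\right) \frac{1}{4} = - \frac{1}{2} \approx -0.5$)
$P{\left(E \right)} = 1$ ($P{\left(E \right)} = \frac{2 E}{2 E} = 2 E \frac{1}{2 E} = 1$)
$P{\left(F{\left(g,p \right)} \right)} J = 1 \cdot 9240 = 9240$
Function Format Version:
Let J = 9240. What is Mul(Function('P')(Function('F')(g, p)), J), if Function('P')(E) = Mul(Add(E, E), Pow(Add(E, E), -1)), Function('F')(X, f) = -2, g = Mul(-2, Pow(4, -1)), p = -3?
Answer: 9240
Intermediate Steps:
g = Rational(-1, 2) (g = Mul(-2, Rational(1, 4)) = Rational(-1, 2) ≈ -0.50000)
Function('P')(E) = 1 (Function('P')(E) = Mul(Mul(2, E), Pow(Mul(2, E), -1)) = Mul(Mul(2, E), Mul(Rational(1, 2), Pow(E, -1))) = 1)
Mul(Function('P')(Function('F')(g, p)), J) = Mul(1, 9240) = 9240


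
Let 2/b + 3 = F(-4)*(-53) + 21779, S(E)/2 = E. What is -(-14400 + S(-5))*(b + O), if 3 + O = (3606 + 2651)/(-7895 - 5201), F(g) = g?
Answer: -1803802853985/35994356 ≈ -50114.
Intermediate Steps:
S(E) = 2*E
O = -45545/13096 (O = -3 + (3606 + 2651)/(-7895 - 5201) = -3 + 6257/(-13096) = -3 + 6257*(-1/13096) = -3 - 6257/13096 = -45545/13096 ≈ -3.4778)
b = 1/10994 (b = 2/(-3 + (-4*(-53) + 21779)) = 2/(-3 + (212 + 21779)) = 2/(-3 + 21991) = 2/21988 = 2*(1/21988) = 1/10994 ≈ 9.0959e-5)
-(-14400 + S(-5))*(b + O) = -(-14400 + 2*(-5))*(1/10994 - 45545/13096) = -(-14400 - 10)*(-250354317)/71988712 = -(-14410)*(-250354317)/71988712 = -1*1803802853985/35994356 = -1803802853985/35994356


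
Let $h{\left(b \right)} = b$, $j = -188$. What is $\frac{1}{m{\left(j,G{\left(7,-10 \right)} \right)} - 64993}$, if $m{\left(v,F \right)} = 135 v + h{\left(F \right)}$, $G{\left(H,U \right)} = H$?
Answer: $- \frac{1}{90366} \approx -1.1066 \cdot 10^{-5}$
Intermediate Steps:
$m{\left(v,F \right)} = F + 135 v$ ($m{\left(v,F \right)} = 135 v + F = F + 135 v$)
$\frac{1}{m{\left(j,G{\left(7,-10 \right)} \right)} - 64993} = \frac{1}{\left(7 + 135 \left(-188\right)\right) - 64993} = \frac{1}{\left(7 - 25380\right) - 64993} = \frac{1}{-25373 - 64993} = \frac{1}{-90366} = - \frac{1}{90366}$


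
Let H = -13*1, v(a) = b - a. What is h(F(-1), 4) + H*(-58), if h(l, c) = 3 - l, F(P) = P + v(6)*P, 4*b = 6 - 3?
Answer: 3011/4 ≈ 752.75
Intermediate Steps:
b = ¾ (b = (6 - 3)/4 = (¼)*3 = ¾ ≈ 0.75000)
v(a) = ¾ - a
F(P) = -17*P/4 (F(P) = P + (¾ - 1*6)*P = P + (¾ - 6)*P = P - 21*P/4 = -17*P/4)
H = -13
h(F(-1), 4) + H*(-58) = (3 - (-17)*(-1)/4) - 13*(-58) = (3 - 1*17/4) + 754 = (3 - 17/4) + 754 = -5/4 + 754 = 3011/4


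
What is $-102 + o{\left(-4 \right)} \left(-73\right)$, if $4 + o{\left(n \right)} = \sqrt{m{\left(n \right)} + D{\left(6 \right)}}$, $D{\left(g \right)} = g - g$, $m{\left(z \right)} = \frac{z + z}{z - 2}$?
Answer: $190 - \frac{146 \sqrt{3}}{3} \approx 105.71$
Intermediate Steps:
$m{\left(z \right)} = \frac{2 z}{-2 + z}$
$D{\left(g \right)} = 0$
$o{\left(n \right)} = -4 + \sqrt{2} \sqrt{\frac{n}{-2 + n}}$ ($o{\left(n \right)} = -4 + \sqrt{\frac{2 n}{-2 + n} + 0} = -4 + \sqrt{\frac{2 n}{-2 + n}} = -4 + \sqrt{2} \sqrt{\frac{n}{-2 + n}}$)
$-102 + o{\left(-4 \right)} \left(-73\right) = -102 + \left(-4 + \sqrt{2} \sqrt{- \frac{4}{-2 - 4}}\right) \left(-73\right) = -102 + \left(-4 + \sqrt{2} \sqrt{- \frac{4}{-6}}\right) \left(-73\right) = -102 + \left(-4 + \sqrt{2} \sqrt{\left(-4\right) \left(- \frac{1}{6}\right)}\right) \left(-73\right) = -102 + \left(-4 + \sqrt{2} \sqrt{\frac{2}{3}}\right) \left(-73\right) = -102 + \left(-4 + \sqrt{2} \frac{\sqrt{6}}{3}\right) \left(-73\right) = -102 + \left(-4 + \frac{2 \sqrt{3}}{3}\right) \left(-73\right) = -102 + \left(292 - \frac{146 \sqrt{3}}{3}\right) = 190 - \frac{146 \sqrt{3}}{3}$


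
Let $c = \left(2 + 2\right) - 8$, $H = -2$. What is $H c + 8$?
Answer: $16$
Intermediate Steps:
$c = -4$ ($c = 4 - 8 = -4$)
$H c + 8 = \left(-2\right) \left(-4\right) + 8 = 8 + 8 = 16$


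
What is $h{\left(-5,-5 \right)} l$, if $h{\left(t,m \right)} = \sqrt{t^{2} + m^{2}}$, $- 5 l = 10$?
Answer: $- 10 \sqrt{2} \approx -14.142$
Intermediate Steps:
$l = -2$ ($l = \left(- \frac{1}{5}\right) 10 = -2$)
$h{\left(t,m \right)} = \sqrt{m^{2} + t^{2}}$
$h{\left(-5,-5 \right)} l = \sqrt{\left(-5\right)^{2} + \left(-5\right)^{2}} \left(-2\right) = \sqrt{25 + 25} \left(-2\right) = \sqrt{50} \left(-2\right) = 5 \sqrt{2} \left(-2\right) = - 10 \sqrt{2}$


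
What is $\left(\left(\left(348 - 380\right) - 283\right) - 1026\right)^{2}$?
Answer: $1798281$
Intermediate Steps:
$\left(\left(\left(348 - 380\right) - 283\right) - 1026\right)^{2} = \left(\left(-32 - 283\right) - 1026\right)^{2} = \left(-315 - 1026\right)^{2} = \left(-1341\right)^{2} = 1798281$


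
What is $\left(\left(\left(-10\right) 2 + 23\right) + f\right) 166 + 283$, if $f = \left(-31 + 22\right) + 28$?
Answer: $3935$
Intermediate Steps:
$f = 19$ ($f = -9 + 28 = 19$)
$\left(\left(\left(-10\right) 2 + 23\right) + f\right) 166 + 283 = \left(\left(\left(-10\right) 2 + 23\right) + 19\right) 166 + 283 = \left(\left(-20 + 23\right) + 19\right) 166 + 283 = \left(3 + 19\right) 166 + 283 = 22 \cdot 166 + 283 = 3652 + 283 = 3935$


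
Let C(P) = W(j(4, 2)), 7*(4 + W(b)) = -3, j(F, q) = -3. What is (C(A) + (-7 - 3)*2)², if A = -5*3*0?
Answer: 29241/49 ≈ 596.75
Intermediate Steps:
A = 0 (A = -15*0 = 0)
W(b) = -31/7 (W(b) = -4 + (⅐)*(-3) = -4 - 3/7 = -31/7)
C(P) = -31/7
(C(A) + (-7 - 3)*2)² = (-31/7 + (-7 - 3)*2)² = (-31/7 - 10*2)² = (-31/7 - 20)² = (-171/7)² = 29241/49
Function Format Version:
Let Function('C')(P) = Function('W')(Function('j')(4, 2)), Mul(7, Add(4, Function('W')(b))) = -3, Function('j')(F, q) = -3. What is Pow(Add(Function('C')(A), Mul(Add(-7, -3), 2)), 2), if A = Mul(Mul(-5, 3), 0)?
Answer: Rational(29241, 49) ≈ 596.75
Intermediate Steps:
A = 0 (A = Mul(-15, 0) = 0)
Function('W')(b) = Rational(-31, 7) (Function('W')(b) = Add(-4, Mul(Rational(1, 7), -3)) = Add(-4, Rational(-3, 7)) = Rational(-31, 7))
Function('C')(P) = Rational(-31, 7)
Pow(Add(Function('C')(A), Mul(Add(-7, -3), 2)), 2) = Pow(Add(Rational(-31, 7), Mul(Add(-7, -3), 2)), 2) = Pow(Add(Rational(-31, 7), Mul(-10, 2)), 2) = Pow(Add(Rational(-31, 7), -20), 2) = Pow(Rational(-171, 7), 2) = Rational(29241, 49)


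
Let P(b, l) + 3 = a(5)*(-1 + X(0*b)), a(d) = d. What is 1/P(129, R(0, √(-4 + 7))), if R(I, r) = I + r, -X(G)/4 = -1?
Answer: 1/12 ≈ 0.083333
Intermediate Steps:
X(G) = 4 (X(G) = -4*(-1) = 4)
P(b, l) = 12 (P(b, l) = -3 + 5*(-1 + 4) = -3 + 5*3 = -3 + 15 = 12)
1/P(129, R(0, √(-4 + 7))) = 1/12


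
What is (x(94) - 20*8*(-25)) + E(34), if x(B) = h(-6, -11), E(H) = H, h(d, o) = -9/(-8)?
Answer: 32281/8 ≈ 4035.1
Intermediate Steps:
h(d, o) = 9/8 (h(d, o) = -9*(-⅛) = 9/8)
x(B) = 9/8
(x(94) - 20*8*(-25)) + E(34) = (9/8 - 20*8*(-25)) + 34 = (9/8 - 160*(-25)) + 34 = (9/8 + 4000) + 34 = 32009/8 + 34 = 32281/8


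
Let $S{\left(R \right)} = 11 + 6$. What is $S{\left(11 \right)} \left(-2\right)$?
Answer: $-34$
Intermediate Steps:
$S{\left(R \right)} = 17$
$S{\left(11 \right)} \left(-2\right) = 17 \left(-2\right) = -34$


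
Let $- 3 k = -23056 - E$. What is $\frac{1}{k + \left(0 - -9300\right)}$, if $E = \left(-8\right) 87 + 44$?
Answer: $\frac{1}{16768} \approx 5.9637 \cdot 10^{-5}$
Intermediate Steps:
$E = -652$ ($E = -696 + 44 = -652$)
$k = 7468$ ($k = - \frac{-23056 - -652}{3} = - \frac{-23056 + 652}{3} = \left(- \frac{1}{3}\right) \left(-22404\right) = 7468$)
$\frac{1}{k + \left(0 - -9300\right)} = \frac{1}{7468 + \left(0 - -9300\right)} = \frac{1}{7468 + \left(0 + 9300\right)} = \frac{1}{7468 + 9300} = \frac{1}{16768}$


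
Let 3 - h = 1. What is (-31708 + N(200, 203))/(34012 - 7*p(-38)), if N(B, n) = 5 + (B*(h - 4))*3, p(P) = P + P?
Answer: -32903/34544 ≈ -0.95250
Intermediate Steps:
h = 2 (h = 3 - 1*1 = 3 - 1 = 2)
p(P) = 2*P
N(B, n) = 5 - 6*B (N(B, n) = 5 + (B*(2 - 4))*3 = 5 + (B*(-2))*3 = 5 - 2*B*3 = 5 - 6*B)
(-31708 + N(200, 203))/(34012 - 7*p(-38)) = (-31708 + (5 - 6*200))/(34012 - 14*(-38)) = (-31708 + (5 - 1200))/(34012 - 7*(-76)) = (-31708 - 1195)/(34012 + 532) = -32903/34544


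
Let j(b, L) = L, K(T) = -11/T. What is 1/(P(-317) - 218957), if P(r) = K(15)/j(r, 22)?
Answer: -30/6568711 ≈ -4.5671e-6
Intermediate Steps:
P(r) = -1/30 (P(r) = -11/15/22 = -11*1/15*(1/22) = -11/15*1/22 = -1/30)
1/(P(-317) - 218957) = 1/(-1/30 - 218957) = 1/(-6568711/30) = -30/6568711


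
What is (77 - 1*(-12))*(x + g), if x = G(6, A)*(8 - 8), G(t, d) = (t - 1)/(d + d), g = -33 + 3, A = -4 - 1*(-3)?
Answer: -2670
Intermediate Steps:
A = -1 (A = -4 + 3 = -1)
g = -30
G(t, d) = (-1 + t)/(2*d) (G(t, d) = (-1 + t)/((2*d)) = (-1 + t)*(1/(2*d)) = (-1 + t)/(2*d))
x = 0 (x = ((½)*(-1 + 6)/(-1))*(8 - 8) = ((½)*(-1)*5)*0 = -5/2*0 = 0)
(77 - 1*(-12))*(x + g) = (77 - 1*(-12))*(0 - 30) = (77 + 12)*(-30) = 89*(-30) = -2670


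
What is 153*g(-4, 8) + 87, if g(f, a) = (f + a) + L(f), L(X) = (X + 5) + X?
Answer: 240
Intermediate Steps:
L(X) = 5 + 2*X (L(X) = (5 + X) + X = 5 + 2*X)
g(f, a) = 5 + a + 3*f (g(f, a) = (f + a) + (5 + 2*f) = (a + f) + (5 + 2*f) = 5 + a + 3*f)
153*g(-4, 8) + 87 = 153*(5 + 8 + 3*(-4)) + 87 = 153*(5 + 8 - 12) + 87 = 153*1 + 87 = 153 + 87 = 240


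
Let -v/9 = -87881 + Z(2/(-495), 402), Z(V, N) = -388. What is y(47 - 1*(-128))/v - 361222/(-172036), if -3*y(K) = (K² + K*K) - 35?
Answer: 141725973941/68334505578 ≈ 2.0740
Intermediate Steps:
y(K) = 35/3 - 2*K²/3 (y(K) = -((K² + K*K) - 35)/3 = -((K² + K²) - 35)/3 = -(2*K² - 35)/3 = -(-35 + 2*K²)/3 = 35/3 - 2*K²/3)
v = 794421 (v = -9*(-87881 - 388) = -9*(-88269) = 794421)
y(47 - 1*(-128))/v - 361222/(-172036) = (35/3 - 2*(47 - 1*(-128))²/3)/794421 - 361222/(-172036) = (35/3 - 2*(47 + 128)²/3)*(1/794421) - 361222*(-1/172036) = (35/3 - ⅔*175²)*(1/794421) + 180611/86018 = (35/3 - ⅔*30625)*(1/794421) + 180611/86018 = (35/3 - 61250/3)*(1/794421) + 180611/86018 = -20405*1/794421 + 180611/86018 = -20405/794421 + 180611/86018 = 141725973941/68334505578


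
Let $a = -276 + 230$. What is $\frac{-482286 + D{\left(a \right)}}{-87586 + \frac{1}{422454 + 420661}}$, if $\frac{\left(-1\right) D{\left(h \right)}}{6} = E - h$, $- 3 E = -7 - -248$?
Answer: $\frac{406448879200}{73845070389} \approx 5.5041$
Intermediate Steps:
$a = -46$
$E = - \frac{241}{3}$ ($E = - \frac{-7 - -248}{3} = - \frac{-7 + 248}{3} = \left(- \frac{1}{3}\right) 241 = - \frac{241}{3} \approx -80.333$)
$D{\left(h \right)} = 482 + 6 h$ ($D{\left(h \right)} = - 6 \left(- \frac{241}{3} - h\right) = 482 + 6 h$)
$\frac{-482286 + D{\left(a \right)}}{-87586 + \frac{1}{422454 + 420661}} = \frac{-482286 + \left(482 + 6 \left(-46\right)\right)}{-87586 + \frac{1}{422454 + 420661}} = \frac{-482286 + \left(482 - 276\right)}{-87586 + \frac{1}{843115}} = \frac{-482286 + 206}{-87586 + \frac{1}{843115}} = - \frac{482080}{- \frac{73845070389}{843115}} = \left(-482080\right) \left(- \frac{843115}{73845070389}\right) = \frac{406448879200}{73845070389}$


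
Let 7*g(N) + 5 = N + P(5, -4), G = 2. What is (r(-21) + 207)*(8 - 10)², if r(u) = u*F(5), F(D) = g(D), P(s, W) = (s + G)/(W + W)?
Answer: 1677/2 ≈ 838.50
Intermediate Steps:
P(s, W) = (2 + s)/(2*W) (P(s, W) = (s + 2)/(W + W) = (2 + s)/((2*W)) = (2 + s)*(1/(2*W)) = (2 + s)/(2*W))
g(N) = -47/56 + N/7 (g(N) = -5/7 + (N + (½)*(2 + 5)/(-4))/7 = -5/7 + (N + (½)*(-¼)*7)/7 = -5/7 + (N - 7/8)/7 = -5/7 + (-7/8 + N)/7 = -5/7 + (-⅛ + N/7) = -47/56 + N/7)
F(D) = -47/56 + D/7
r(u) = -u/8 (r(u) = u*(-47/56 + (⅐)*5) = u*(-47/56 + 5/7) = u*(-⅛) = -u/8)
(r(-21) + 207)*(8 - 10)² = (-⅛*(-21) + 207)*(8 - 10)² = (21/8 + 207)*(-2)² = (1677/8)*4 = 1677/2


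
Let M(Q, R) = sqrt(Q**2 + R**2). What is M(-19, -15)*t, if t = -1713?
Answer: -1713*sqrt(586) ≈ -41467.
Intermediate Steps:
M(-19, -15)*t = sqrt((-19)**2 + (-15)**2)*(-1713) = sqrt(361 + 225)*(-1713) = sqrt(586)*(-1713) = -1713*sqrt(586)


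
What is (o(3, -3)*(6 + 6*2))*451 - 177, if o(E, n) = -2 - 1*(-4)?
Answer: 16059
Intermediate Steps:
o(E, n) = 2 (o(E, n) = -2 + 4 = 2)
(o(3, -3)*(6 + 6*2))*451 - 177 = (2*(6 + 6*2))*451 - 177 = (2*(6 + 12))*451 - 177 = (2*18)*451 - 177 = 36*451 - 177 = 16236 - 177 = 16059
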